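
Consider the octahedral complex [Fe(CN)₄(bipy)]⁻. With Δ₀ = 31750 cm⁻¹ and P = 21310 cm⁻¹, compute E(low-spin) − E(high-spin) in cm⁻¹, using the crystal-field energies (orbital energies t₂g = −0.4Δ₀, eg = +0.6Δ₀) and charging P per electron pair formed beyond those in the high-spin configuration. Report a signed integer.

Ligand charges: 4×(-1) from CN⁻ and 1×(+0) from bipy sum to -4; with overall charge -1, Fe is +3.
Fe is in group 8, so Fe³⁺ is d⁵ (8 − 3 = 5).
High-spin d⁵ fills as t₂g³ eg² with CFSE 3(−0.4) + 2(+0.6) = 0.0Δ₀ = 0 cm⁻¹.
Low-spin t₂g⁵ eg⁰ gives -2.0Δ₀ = -63500 cm⁻¹, but forming 2 extra pairs costs 2P = 42620 cm⁻¹, so E(LS) = -63500 + 42620 = -20880 cm⁻¹.
Thus E(LS) − E(HS) = -20880 cm⁻¹.

-20880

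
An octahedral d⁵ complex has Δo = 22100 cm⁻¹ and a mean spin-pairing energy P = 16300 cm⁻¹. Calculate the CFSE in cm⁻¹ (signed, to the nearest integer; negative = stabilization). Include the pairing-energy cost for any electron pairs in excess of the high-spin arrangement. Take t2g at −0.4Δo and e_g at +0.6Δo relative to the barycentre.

-11600

Here Δo > P (22100 > 16300), so the low-spin state is favoured.
Filling d⁵ accordingly: t2g^5 e_g^0.
Orbital CFSE = -2.0Δo = -2.0 × 22100 = -44200 cm⁻¹.
Excess pairs vs high-spin: 2 − 0 = 2; pairing cost = +32600 cm⁻¹.
Net CFSE = -44200 + 32600 = -11600 cm⁻¹.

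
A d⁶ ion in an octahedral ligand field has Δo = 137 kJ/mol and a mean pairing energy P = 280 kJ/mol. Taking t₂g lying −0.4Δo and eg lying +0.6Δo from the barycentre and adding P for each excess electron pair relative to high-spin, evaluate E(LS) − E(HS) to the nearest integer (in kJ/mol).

286

In the high-spin limit (t₂g⁴ eg²) the orbital term is -0.4Δo = -55 kJ/mol, with no excess pairing.
Low-spin: t₂g⁶ eg⁰, orbital CFSE = -2.4Δo = -329 kJ/mol; plus 2 excess pairs × P = +560 kJ/mol; total 231 kJ/mol.
The difference is 231 − (-55) = 286 kJ/mol, so high-spin lies lower.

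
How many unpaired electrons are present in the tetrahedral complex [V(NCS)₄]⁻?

Each NCS⁻ contributes -1; 4 × (-1) = -4. With overall charge -1, V is in the +3 oxidation state.
V³⁺: group 5, so d-count = 5 − 3 = 2.
Tetrahedral splitting is small, so the complex is high-spin.
Configuration: e^2 t2^0, giving 2 unpaired electrons.

2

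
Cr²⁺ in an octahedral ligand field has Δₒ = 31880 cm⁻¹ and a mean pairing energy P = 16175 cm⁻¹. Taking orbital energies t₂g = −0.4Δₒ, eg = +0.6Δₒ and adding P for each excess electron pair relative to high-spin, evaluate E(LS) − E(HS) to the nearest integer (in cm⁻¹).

Cr²⁺: group 6, so d-count = 6 − 2 = 4.
In the high-spin limit (t₂g³ eg¹) the orbital term is -0.6Δₒ = -19128 cm⁻¹, with no excess pairing.
Low-spin t₂g⁴ eg⁰ gives -1.6Δₒ = -51008 cm⁻¹, but forming 1 extra pair costs 1P = 16175 cm⁻¹, so E(LS) = -51008 + 16175 = -34833 cm⁻¹.
E(LS) − E(HS) = -34833 − (-19128) = -15705 cm⁻¹.

-15705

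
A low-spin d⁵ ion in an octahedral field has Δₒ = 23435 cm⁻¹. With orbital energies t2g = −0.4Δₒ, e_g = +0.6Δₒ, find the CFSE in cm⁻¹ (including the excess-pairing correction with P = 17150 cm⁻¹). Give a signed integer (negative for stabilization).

Configuration: t2g^5 e_g^0.
CFSE(orbital) = 5×(-0.4Δₒ) + 0×(0.6Δₒ) = -2.0Δₒ; with Δₒ = 23435 cm⁻¹ that is -46870 cm⁻¹.
Relative to high-spin t2g^3 e_g^2 (0 paired), the low-spin configuration has 2 additional pairs, contributing +2 × 17150 = +34300 cm⁻¹.
Overall CFSE = -46870 + 34300 = -12570 cm⁻¹.

-12570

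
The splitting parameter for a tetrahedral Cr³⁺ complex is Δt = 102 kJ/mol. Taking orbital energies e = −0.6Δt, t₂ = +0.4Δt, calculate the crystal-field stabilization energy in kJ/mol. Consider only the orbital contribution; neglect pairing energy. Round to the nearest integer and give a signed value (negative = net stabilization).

-82

Cr sits in group 6; removing 3 electrons leaves Cr³⁺ with 6 − 3 = 3 d electrons.
Tetrahedral fields are weak (Δₜ ≈ 4/9 Δₒ), so electrons fill high-spin.
Electron filling gives e² t₂¹.
CFSE(orbital) = 2×(-0.6Δt) + 1×(0.4Δt) = -0.8Δt; with Δt = 102 kJ/mol that is -82 kJ/mol.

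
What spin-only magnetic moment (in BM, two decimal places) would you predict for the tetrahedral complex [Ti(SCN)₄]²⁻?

Each SCN⁻ contributes -1; 4 × (-1) = -4. With overall charge -2, Ti is in the +2 oxidation state.
Ti is in group 4, so Ti²⁺ is d² (4 − 2 = 2).
Tetrahedral splitting is small, so the complex is high-spin.
Configuration: e² t₂⁰ → 2 unpaired electrons.
μ(spin-only) = √[2(2+2)] = √8 ≈ 2.83 BM.

2.83 BM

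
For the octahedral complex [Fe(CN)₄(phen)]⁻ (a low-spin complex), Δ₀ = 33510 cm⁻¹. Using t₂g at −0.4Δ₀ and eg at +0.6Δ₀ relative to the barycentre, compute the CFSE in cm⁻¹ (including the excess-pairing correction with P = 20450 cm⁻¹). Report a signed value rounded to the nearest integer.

Ligand charges: 4×(-1) from CN⁻ and 1×(+0) from phen sum to -4; with overall charge -1, Fe is +3.
Group 8 minus oxidation state +3 gives a d⁵ configuration for Fe³⁺.
The d⁵ electrons fill as t₂g⁵ eg⁰.
CFSE(orbital) = 5×(-0.4Δ₀) + 0×(0.6Δ₀) = -2.0Δ₀; with Δ₀ = 33510 cm⁻¹ that is -67020 cm⁻¹.
Pairing penalty: 2 pairs vs 0 in the high-spin reference → 2 extra × P = 40900 cm⁻¹.
Combining: -67020 + 40900 = -26120 cm⁻¹.

-26120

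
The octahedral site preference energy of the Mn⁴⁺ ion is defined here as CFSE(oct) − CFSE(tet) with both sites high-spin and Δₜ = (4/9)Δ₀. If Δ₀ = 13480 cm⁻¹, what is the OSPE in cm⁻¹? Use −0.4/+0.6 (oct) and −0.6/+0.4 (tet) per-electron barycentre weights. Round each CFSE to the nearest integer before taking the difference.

Group 7 minus oxidation state +4 gives a d³ configuration for Mn⁴⁺.
In an octahedral site d³ (HS) is t2g^3 e_g^0, giving CFSE(oct) = -1.2Δ₀ = -16176 cm⁻¹.
Tetrahedral: e^2 t2^1, CFSE = 2(−0.6) + 1(+0.4) = -0.8Δₜ = -0.8 × (4/9) × 13480 = -4793 cm⁻¹.
Subtracting, OSPE = -16176 − (-4793) = -11383 cm⁻¹.

-11383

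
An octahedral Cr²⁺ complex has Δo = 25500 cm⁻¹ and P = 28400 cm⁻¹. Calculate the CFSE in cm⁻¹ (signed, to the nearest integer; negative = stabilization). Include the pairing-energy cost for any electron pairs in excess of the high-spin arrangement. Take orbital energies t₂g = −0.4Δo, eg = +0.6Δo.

-15300

Cr²⁺: group 6, so d-count = 6 − 2 = 4.
Δo < P, so pairing is avoided: the ground state is high-spin.
Configuration: t₂g³ eg¹.
Orbital CFSE = -0.6Δo = -0.6 × 25500 = -15300 cm⁻¹.
High-spin has no excess pairs, so no pairing correction applies.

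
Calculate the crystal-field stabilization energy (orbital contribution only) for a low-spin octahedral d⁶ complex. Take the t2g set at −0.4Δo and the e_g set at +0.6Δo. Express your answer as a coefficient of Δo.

Configuration: t2g^6 e_g^0.
CFSE = 6(-0.4Δo) + 0(0.6Δo) = -2.4Δo + 0.0Δo = -2.4Δo.

-2.4 Δo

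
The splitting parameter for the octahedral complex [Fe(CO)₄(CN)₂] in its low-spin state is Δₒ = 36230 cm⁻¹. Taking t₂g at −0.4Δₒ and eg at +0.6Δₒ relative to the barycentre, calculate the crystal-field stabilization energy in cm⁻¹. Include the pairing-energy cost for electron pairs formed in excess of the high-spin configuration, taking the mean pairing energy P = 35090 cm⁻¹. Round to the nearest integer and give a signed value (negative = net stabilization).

-16772

Ligand charges: 4×(+0) from CO and 2×(-1) from CN⁻ sum to -2; with overall charge +0, Fe is +2.
Group 8 minus oxidation state +2 gives a d⁶ configuration for Fe²⁺.
Electron filling gives t₂g⁶ eg⁰.
Orbital CFSE = 6(-0.4) + 0(0.6) = -2.4Δₒ = -2.4 × 36230 = -86952 cm⁻¹.
High-spin d⁶ would be t₂g⁴ eg² with 1 pair; low-spin has 3, so 2 excess pairs cost +2P = +70180 cm⁻¹.
Overall CFSE = -86952 + 70180 = -16772 cm⁻¹.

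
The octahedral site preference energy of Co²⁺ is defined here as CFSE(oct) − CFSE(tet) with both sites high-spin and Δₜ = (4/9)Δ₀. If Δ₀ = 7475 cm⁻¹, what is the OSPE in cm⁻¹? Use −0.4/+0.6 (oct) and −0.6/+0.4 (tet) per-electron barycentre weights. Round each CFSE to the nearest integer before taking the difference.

-1993

Co²⁺: group 9, so d-count = 9 − 2 = 7.
In an octahedral site d⁷ (HS) is t₂g⁵ eg², giving CFSE(oct) = -0.8Δ₀ = -5980 cm⁻¹.
Tetrahedral: e⁴ t₂³, CFSE = 4(−0.6) + 3(+0.4) = -1.2Δₜ = -1.2 × (4/9) × 7475 = -3987 cm⁻¹.
OSPE = CFSE(oct) − CFSE(tet) = -5980 − (-3987) = -1993 cm⁻¹.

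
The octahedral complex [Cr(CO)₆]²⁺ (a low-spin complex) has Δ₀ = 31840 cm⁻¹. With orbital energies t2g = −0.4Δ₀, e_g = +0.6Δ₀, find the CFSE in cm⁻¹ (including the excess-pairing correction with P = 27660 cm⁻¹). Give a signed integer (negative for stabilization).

CO is neutral, so the +2 overall charge sits on Cr: oxidation state +2.
Group 6 minus oxidation state +2 gives a d⁴ configuration for Cr²⁺.
Electron filling gives t2g^4 e_g^0.
Orbital CFSE = 4(-0.4) + 0(0.6) = -1.6Δ₀ = -1.6 × 31840 = -50944 cm⁻¹.
High-spin d⁴ would be t2g^3 e_g^1 with 0 pairs; low-spin has 1, so 1 excess pair costs +1P = +27660 cm⁻¹.
Net CFSE = -50944 + 27660 = -23284 cm⁻¹.

-23284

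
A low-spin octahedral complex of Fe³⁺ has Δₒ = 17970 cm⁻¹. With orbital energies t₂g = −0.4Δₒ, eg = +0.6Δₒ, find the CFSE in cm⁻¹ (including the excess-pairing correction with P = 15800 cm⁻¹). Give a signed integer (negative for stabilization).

-4340

Fe sits in group 8; removing 3 electrons leaves Fe³⁺ with 8 − 3 = 5 d electrons.
The d⁵ electrons fill as t₂g⁵ eg⁰.
CFSE(orbital) = 5×(-0.4Δₒ) + 0×(0.6Δₒ) = -2.0Δₒ; with Δₒ = 17970 cm⁻¹ that is -35940 cm⁻¹.
High-spin d⁵ would be t₂g³ eg² with 0 pairs; low-spin has 2, so 2 excess pairs cost +2P = +31600 cm⁻¹.
Combining: -35940 + 31600 = -4340 cm⁻¹.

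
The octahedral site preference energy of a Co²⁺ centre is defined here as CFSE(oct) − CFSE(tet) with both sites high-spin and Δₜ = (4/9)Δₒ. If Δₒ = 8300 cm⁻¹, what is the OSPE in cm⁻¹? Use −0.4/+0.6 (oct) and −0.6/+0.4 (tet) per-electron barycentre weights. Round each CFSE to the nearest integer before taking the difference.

-2213

Co is in group 9, so Co²⁺ is d⁷ (9 − 2 = 7).
In an octahedral site d⁷ (HS) is t₂g⁵ eg², giving CFSE(oct) = -0.8Δₒ = -6640 cm⁻¹.
Tetrahedral: e⁴ t₂³, CFSE = 4(−0.6) + 3(+0.4) = -1.2Δₜ = -1.2 × (4/9) × 8300 = -4427 cm⁻¹.
OSPE = -6640 − (-4427) = -2213 cm⁻¹.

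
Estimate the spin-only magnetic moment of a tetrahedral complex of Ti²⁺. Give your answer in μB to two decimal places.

2.83 μB

Ti sits in group 4; removing 2 electrons leaves Ti²⁺ with 4 − 2 = 2 d electrons.
Tetrahedral fields are weak (Δₜ ≈ 4/9 Δₒ), so electrons fill high-spin.
Configuration: e^2 t2^0 → 2 unpaired electrons.
μ(spin-only) = √[2(2+2)] = √8 ≈ 2.83 μB.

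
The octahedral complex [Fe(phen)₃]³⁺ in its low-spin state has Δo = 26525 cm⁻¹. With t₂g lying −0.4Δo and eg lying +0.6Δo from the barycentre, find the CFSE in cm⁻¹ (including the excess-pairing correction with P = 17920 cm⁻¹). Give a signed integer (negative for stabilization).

-17210

phen is neutral, so the +3 overall charge sits on Fe: oxidation state +3.
Fe is in group 8, so Fe³⁺ is d⁵ (8 − 3 = 5).
The d⁵ electrons fill as t₂g⁵ eg⁰.
CFSE(orbital) = 5×(-0.4Δo) + 0×(0.6Δo) = -2.0Δo; with Δo = 26525 cm⁻¹ that is -53050 cm⁻¹.
High-spin d⁵ would be t₂g³ eg² with 0 pairs; low-spin has 2, so 2 excess pairs cost +2P = +35840 cm⁻¹.
Combining: -53050 + 35840 = -17210 cm⁻¹.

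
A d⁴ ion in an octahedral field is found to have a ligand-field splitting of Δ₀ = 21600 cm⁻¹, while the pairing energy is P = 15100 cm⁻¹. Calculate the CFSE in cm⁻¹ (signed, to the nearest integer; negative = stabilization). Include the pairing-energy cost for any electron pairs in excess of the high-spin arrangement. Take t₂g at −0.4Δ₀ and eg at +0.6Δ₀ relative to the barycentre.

-19460

With Δ₀ > P the complex is low-spin.
Configuration: t₂g⁴ eg⁰.
Orbital CFSE = -1.6Δ₀ = -1.6 × 21600 = -34560 cm⁻¹.
Excess pairs vs high-spin: 1 − 0 = 1; pairing cost = +15100 cm⁻¹.
Net CFSE = -34560 + 15100 = -19460 cm⁻¹.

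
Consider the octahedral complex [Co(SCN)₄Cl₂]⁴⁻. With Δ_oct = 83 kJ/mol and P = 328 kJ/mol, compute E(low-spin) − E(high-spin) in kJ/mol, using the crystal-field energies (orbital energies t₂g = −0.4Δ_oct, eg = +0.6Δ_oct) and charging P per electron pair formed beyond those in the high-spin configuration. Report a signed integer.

245

Ligand charges: 4×(-1) from SCN⁻ and 2×(-1) from Cl⁻ sum to -6; with overall charge -4, Co is +2.
Co²⁺: group 9, so d-count = 9 − 2 = 7.
High-spin: t₂g⁵ eg², CFSE = -0.8Δ_oct = -66 kJ/mol.
Low-spin t₂g⁶ eg¹ gives -1.8Δ_oct = -149 kJ/mol, but forming 1 extra pair costs 1P = 328 kJ/mol, so E(LS) = -149 + 328 = 179 kJ/mol.
Thus E(LS) − E(HS) = 245 kJ/mol.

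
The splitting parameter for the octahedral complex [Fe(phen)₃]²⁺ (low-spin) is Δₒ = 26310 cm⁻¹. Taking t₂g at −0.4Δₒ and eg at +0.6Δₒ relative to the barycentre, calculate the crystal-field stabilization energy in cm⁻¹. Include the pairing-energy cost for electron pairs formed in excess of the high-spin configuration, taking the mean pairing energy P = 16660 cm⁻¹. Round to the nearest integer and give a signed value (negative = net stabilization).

-29824

phen is neutral, so the +2 overall charge sits on Fe: oxidation state +2.
Fe²⁺: group 8, so d-count = 8 − 2 = 6.
Configuration: t₂g⁶ eg⁰.
The orbital stabilization is -2.4Δₒ = -2.4 × 26310 = -63144 cm⁻¹.
High-spin d⁶ would be t₂g⁴ eg² with 1 pair; low-spin has 3, so 2 excess pairs cost +2P = +33320 cm⁻¹.
Combining: -63144 + 33320 = -29824 cm⁻¹.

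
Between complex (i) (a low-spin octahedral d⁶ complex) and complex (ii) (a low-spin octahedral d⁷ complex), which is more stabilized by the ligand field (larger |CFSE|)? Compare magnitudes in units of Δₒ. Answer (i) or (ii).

(i)

(i): t2g^6 e_g^0, CFSE = -2.4Δₒ.
(ii): t₂g⁶ eg¹, CFSE = -1.8Δₒ.
So (i) has the larger |CFSE|.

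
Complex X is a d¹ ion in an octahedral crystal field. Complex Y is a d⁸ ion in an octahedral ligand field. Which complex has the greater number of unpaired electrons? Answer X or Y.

X: t2g^1 e_g^0 → 1 unpaired.
Y: t2g^6 e_g^2 → 2 unpaired.
So Y has more unpaired electrons.

Y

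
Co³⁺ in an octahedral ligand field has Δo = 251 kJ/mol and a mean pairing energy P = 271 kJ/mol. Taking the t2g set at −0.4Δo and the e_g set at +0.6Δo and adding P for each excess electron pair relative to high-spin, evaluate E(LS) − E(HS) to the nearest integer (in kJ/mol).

Group 9 minus oxidation state +3 gives a d⁶ configuration for Co³⁺.
High-spin d⁶ fills as t2g^4 e_g^2 with CFSE 4(−0.4) + 2(+0.6) = -0.4Δo = -100 kJ/mol.
Low-spin: t2g^6 e_g^0, orbital CFSE = -2.4Δo = -602 kJ/mol; plus 2 excess pairs × P = +542 kJ/mol; total -60 kJ/mol.
The difference is -60 − (-100) = 40 kJ/mol, so high-spin lies lower.

40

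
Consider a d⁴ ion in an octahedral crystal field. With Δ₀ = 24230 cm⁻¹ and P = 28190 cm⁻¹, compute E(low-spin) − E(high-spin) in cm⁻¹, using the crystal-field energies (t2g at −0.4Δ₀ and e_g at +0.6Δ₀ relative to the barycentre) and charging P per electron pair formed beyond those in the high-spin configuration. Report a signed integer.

High-spin: t2g^3 e_g^1, CFSE = -0.6Δ₀ = -14538 cm⁻¹.
For low-spin the configuration is t2g^4 e_g^0: orbital energy -1.6 × 24230 = -38768 cm⁻¹, and 1 additional pair relative to high-spin adds 28190 cm⁻¹, giving -10578 cm⁻¹.
Thus E(LS) − E(HS) = 3960 cm⁻¹.

3960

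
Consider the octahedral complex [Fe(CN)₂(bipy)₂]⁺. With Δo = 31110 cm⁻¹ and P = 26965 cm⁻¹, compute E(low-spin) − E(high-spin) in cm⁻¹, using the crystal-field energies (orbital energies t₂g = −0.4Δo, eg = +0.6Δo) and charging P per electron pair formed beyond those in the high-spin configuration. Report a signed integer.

-8290

Ligand charges: 2×(-1) from CN⁻ and 2×(+0) from bipy sum to -2; with overall charge +1, Fe is +3.
Fe is in group 8, so Fe³⁺ is d⁵ (8 − 3 = 5).
In the high-spin limit (t₂g³ eg²) the orbital term is 0.0Δo = 0 cm⁻¹, with no excess pairing.
Low-spin: t₂g⁵ eg⁰, orbital CFSE = -2.0Δo = -62220 cm⁻¹; plus 2 excess pairs × P = +53930 cm⁻¹; total -8290 cm⁻¹.
The difference is -8290 − (0) = -8290 cm⁻¹, so low-spin lies lower.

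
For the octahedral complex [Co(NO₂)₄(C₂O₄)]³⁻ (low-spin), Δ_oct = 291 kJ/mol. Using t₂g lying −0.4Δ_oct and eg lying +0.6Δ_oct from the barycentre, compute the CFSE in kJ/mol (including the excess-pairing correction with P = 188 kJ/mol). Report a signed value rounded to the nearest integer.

-322

Ligand charges: 4×(-1) from NO₂⁻ and 1×(-2) from C₂O₄²⁻ sum to -6; with overall charge -3, Co is +3.
Co is in group 9, so Co³⁺ is d⁶ (9 − 3 = 6).
The d⁶ electrons fill as t₂g⁶ eg⁰.
The orbital stabilization is -2.4Δ_oct = -2.4 × 291 = -698 kJ/mol.
Pairing penalty: 3 pairs vs 1 in the high-spin reference → 2 extra × P = 376 kJ/mol.
Combining: -698 + 376 = -322 kJ/mol.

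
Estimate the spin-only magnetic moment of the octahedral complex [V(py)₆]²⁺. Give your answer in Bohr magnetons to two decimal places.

3.87 Bohr magnetons

py is neutral, so the +2 overall charge sits on V: oxidation state +2.
V²⁺: group 5, so d-count = 5 − 2 = 3.
Configuration: t2g^3 e_g^0 → 3 unpaired electrons.
μ(spin-only) = √[3(3+2)] = √15 ≈ 3.87 Bohr magnetons.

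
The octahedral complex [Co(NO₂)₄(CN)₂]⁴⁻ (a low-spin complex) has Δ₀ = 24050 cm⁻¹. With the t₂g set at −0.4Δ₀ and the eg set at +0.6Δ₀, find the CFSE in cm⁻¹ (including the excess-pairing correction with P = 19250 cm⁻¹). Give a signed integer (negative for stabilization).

-24040

Ligand charges: 4×(-1) from NO₂⁻ and 2×(-1) from CN⁻ sum to -6; with overall charge -4, Co is +2.
Group 9 minus oxidation state +2 gives a d⁷ configuration for Co²⁺.
Electron filling gives t₂g⁶ eg¹.
The orbital stabilization is -1.8Δ₀ = -1.8 × 24050 = -43290 cm⁻¹.
High-spin d⁷ would be t₂g⁵ eg² with 2 pairs; low-spin has 3, so 1 excess pair costs +1P = +19250 cm⁻¹.
Net CFSE = -43290 + 19250 = -24040 cm⁻¹.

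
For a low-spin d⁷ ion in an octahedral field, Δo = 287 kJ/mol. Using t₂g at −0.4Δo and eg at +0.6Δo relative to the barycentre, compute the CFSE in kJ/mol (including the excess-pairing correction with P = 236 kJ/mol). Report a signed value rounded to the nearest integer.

The d⁷ electrons fill as t₂g⁶ eg¹.
The orbital stabilization is -1.8Δo = -1.8 × 287 = -517 kJ/mol.
High-spin d⁷ would be t₂g⁵ eg² with 2 pairs; low-spin has 3, so 1 excess pair costs +1P = +236 kJ/mol.
Net CFSE = -517 + 236 = -281 kJ/mol.

-281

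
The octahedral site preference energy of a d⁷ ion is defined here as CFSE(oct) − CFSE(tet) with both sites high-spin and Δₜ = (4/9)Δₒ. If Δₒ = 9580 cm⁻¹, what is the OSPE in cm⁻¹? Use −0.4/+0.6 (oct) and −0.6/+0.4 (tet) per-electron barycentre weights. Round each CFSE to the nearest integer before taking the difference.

-2555

Octahedral high-spin t₂g⁵ eg²: CFSE = -0.8 × 9580 = -7664 cm⁻¹.
In a tetrahedral site the filling is e⁴ t₂³: CFSE(tet) = -1.2Δₜ = -1.2 × (4/9)(9580) = -5109 cm⁻¹.
OSPE = CFSE(oct) − CFSE(tet) = -7664 − (-5109) = -2555 cm⁻¹.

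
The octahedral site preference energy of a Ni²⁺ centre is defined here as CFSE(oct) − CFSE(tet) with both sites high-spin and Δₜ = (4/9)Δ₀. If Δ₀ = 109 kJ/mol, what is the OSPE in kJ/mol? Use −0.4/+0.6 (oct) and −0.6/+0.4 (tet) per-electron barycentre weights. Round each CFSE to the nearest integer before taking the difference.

Ni sits in group 10; removing 2 electrons leaves Ni²⁺ with 10 − 2 = 8 d electrons.
In an octahedral site d⁸ (HS) is t₂g⁶ eg², giving CFSE(oct) = -1.2Δ₀ = -131 kJ/mol.
In a tetrahedral site the filling is e⁴ t₂⁴: CFSE(tet) = -0.8Δₜ = -0.8 × (4/9)(109) = -39 kJ/mol.
OSPE = -131 − (-39) = -92 kJ/mol.

-92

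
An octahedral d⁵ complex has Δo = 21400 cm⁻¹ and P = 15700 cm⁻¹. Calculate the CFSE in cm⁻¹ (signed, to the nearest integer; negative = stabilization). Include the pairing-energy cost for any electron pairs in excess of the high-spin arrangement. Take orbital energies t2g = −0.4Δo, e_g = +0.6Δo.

-11400

Since Δo = 21400 cm⁻¹ > P = 15700 cm⁻¹, the complex adopts the low-spin configuration.
Filling d⁵ accordingly: t2g^5 e_g^0.
Orbital CFSE = -2.0Δo = -2.0 × 21400 = -42800 cm⁻¹.
Excess pairs vs high-spin: 2 − 0 = 2; pairing cost = +31400 cm⁻¹.
Net CFSE = -42800 + 31400 = -11400 cm⁻¹.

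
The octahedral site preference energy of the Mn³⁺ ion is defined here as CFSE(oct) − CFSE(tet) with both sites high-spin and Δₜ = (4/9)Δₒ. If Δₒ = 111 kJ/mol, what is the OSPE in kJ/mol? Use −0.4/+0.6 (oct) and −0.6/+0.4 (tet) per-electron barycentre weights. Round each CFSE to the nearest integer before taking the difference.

Group 7 minus oxidation state +3 gives a d⁴ configuration for Mn³⁺.
In an octahedral site d⁴ (HS) is t₂g³ eg¹, giving CFSE(oct) = -0.6Δₒ = -67 kJ/mol.
Tetrahedral: e² t₂², CFSE = 2(−0.6) + 2(+0.4) = -0.4Δₜ = -0.4 × (4/9) × 111 = -20 kJ/mol.
OSPE = CFSE(oct) − CFSE(tet) = -67 − (-20) = -47 kJ/mol.

-47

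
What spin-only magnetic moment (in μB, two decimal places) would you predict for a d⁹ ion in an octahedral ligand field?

1.73 μB

Configuration: t2g^6 e_g^3 → 1 unpaired electron.
μ(spin-only) = √[1(1+2)] = √3 ≈ 1.73 μB.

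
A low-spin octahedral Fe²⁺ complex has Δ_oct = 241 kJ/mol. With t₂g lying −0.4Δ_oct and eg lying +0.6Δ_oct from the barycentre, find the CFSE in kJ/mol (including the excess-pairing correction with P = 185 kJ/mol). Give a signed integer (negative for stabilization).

Group 8 minus oxidation state +2 gives a d⁶ configuration for Fe²⁺.
The d⁶ electrons fill as t₂g⁶ eg⁰.
CFSE(orbital) = 6×(-0.4Δ_oct) + 0×(0.6Δ_oct) = -2.4Δ_oct; with Δ_oct = 241 kJ/mol that is -578 kJ/mol.
High-spin d⁶ would be t₂g⁴ eg² with 1 pair; low-spin has 3, so 2 excess pairs cost +2P = +370 kJ/mol.
Net CFSE = -578 + 370 = -208 kJ/mol.

-208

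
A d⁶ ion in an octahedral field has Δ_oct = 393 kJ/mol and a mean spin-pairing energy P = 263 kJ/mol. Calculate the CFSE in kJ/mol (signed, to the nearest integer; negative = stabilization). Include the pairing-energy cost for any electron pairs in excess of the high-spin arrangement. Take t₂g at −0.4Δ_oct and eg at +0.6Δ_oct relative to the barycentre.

-417

With Δ_oct > P the complex is low-spin.
That gives t₂g⁶ eg⁰.
Orbital CFSE = -2.4Δ_oct = -2.4 × 393 = -943 kJ/mol.
Excess pairs vs high-spin: 3 − 1 = 2; pairing cost = +526 kJ/mol.
Net CFSE = -943 + 526 = -417 kJ/mol.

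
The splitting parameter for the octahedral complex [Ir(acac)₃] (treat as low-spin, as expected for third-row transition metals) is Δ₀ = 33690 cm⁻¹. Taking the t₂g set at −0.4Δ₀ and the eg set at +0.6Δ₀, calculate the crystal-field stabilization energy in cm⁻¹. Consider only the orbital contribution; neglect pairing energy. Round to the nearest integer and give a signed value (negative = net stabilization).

-80856

Each acac⁻ contributes -1; 3 × (-1) = -3. With overall charge +0, Ir is in the +3 oxidation state.
Ir is in group 9, so Ir³⁺ is d⁶ (9 − 3 = 6).
The d⁶ electrons fill as t₂g⁶ eg⁰.
CFSE(orbital) = 6×(-0.4Δ₀) + 0×(0.6Δ₀) = -2.4Δ₀; with Δ₀ = 33690 cm⁻¹ that is -80856 cm⁻¹.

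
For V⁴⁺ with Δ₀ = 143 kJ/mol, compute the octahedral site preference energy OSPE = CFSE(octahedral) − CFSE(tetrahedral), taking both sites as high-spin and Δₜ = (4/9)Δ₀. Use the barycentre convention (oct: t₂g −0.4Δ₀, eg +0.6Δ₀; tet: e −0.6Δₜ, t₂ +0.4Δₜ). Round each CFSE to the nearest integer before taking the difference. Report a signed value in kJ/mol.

-19

Group 5 minus oxidation state +4 gives a d¹ configuration for V⁴⁺.
Octahedral high-spin t2g^1 e_g^0: CFSE = -0.4 × 143 = -57 kJ/mol.
In a tetrahedral site the filling is e^1 t2^0: CFSE(tet) = -0.6Δₜ = -0.6 × (4/9)(143) = -38 kJ/mol.
OSPE = -57 − (-38) = -19 kJ/mol.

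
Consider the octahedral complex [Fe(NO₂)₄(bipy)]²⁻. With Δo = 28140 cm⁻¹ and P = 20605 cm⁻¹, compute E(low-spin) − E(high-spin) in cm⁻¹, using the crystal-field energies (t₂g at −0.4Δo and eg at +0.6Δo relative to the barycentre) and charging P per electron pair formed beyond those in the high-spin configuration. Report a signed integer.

Ligand charges: 4×(-1) from NO₂⁻ and 1×(+0) from bipy sum to -4; with overall charge -2, Fe is +2.
Fe is in group 8, so Fe²⁺ is d⁶ (8 − 2 = 6).
High-spin: t₂g⁴ eg², CFSE = -0.4Δo = -11256 cm⁻¹.
Low-spin t₂g⁶ eg⁰ gives -2.4Δo = -67536 cm⁻¹, but forming 2 extra pairs costs 2P = 41210 cm⁻¹, so E(LS) = -67536 + 41210 = -26326 cm⁻¹.
Thus E(LS) − E(HS) = -15070 cm⁻¹.

-15070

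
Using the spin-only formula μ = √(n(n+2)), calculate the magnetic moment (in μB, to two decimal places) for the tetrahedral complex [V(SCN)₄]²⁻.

Each SCN⁻ contributes -1; 4 × (-1) = -4. With overall charge -2, V is in the +2 oxidation state.
V²⁺: group 5, so d-count = 5 − 2 = 3.
Tetrahedral splitting is small, so the complex is high-spin.
Configuration: e^2 t2^1 → 3 unpaired electrons.
μ(spin-only) = √[3(3+2)] = √15 ≈ 3.87 μB.

3.87 μB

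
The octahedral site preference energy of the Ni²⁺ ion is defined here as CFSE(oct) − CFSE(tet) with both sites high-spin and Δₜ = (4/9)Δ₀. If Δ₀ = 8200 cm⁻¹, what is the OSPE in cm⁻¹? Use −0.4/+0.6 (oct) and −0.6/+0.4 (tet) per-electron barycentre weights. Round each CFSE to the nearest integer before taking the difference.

Ni sits in group 10; removing 2 electrons leaves Ni²⁺ with 10 − 2 = 8 d electrons.
Octahedral high-spin t2g^6 e_g^2: CFSE = -1.2 × 8200 = -9840 cm⁻¹.
Tetrahedral e^4 t2^4 gives -0.8Δₜ = -0.8 × (4/9) × 8200 = -2916 cm⁻¹.
Subtracting, OSPE = -9840 − (-2916) = -6924 cm⁻¹.

-6924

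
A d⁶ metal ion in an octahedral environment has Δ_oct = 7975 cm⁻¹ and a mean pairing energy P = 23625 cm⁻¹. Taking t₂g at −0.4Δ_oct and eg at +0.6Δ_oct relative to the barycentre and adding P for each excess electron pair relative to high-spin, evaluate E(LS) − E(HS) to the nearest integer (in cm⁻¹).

High-spin d⁶ fills as t₂g⁴ eg² with CFSE 4(−0.4) + 2(+0.6) = -0.4Δ_oct = -3190 cm⁻¹.
For low-spin the configuration is t₂g⁶ eg⁰: orbital energy -2.4 × 7975 = -19140 cm⁻¹, and 2 additional pairs relative to high-spin add 47250 cm⁻¹, giving 28110 cm⁻¹.
Thus E(LS) − E(HS) = 31300 cm⁻¹.

31300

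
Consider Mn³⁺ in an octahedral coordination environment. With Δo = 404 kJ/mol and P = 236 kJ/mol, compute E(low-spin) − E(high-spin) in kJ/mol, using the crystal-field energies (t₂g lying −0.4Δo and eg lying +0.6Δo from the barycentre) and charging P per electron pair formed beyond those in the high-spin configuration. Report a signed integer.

Group 7 minus oxidation state +3 gives a d⁴ configuration for Mn³⁺.
High-spin d⁴ fills as t₂g³ eg¹ with CFSE 3(−0.4) + 1(+0.6) = -0.6Δo = -242 kJ/mol.
Low-spin t₂g⁴ eg⁰ gives -1.6Δo = -646 kJ/mol, but forming 1 extra pair costs 1P = 236 kJ/mol, so E(LS) = -646 + 236 = -410 kJ/mol.
Thus E(LS) − E(HS) = -168 kJ/mol.

-168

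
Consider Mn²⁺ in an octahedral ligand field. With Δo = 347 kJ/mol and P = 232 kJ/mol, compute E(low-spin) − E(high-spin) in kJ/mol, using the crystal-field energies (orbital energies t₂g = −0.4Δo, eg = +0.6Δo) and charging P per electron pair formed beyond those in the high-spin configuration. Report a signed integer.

Group 7 minus oxidation state +2 gives a d⁵ configuration for Mn²⁺.
High-spin: t₂g³ eg², CFSE = 0.0Δo = 0 kJ/mol.
Low-spin t₂g⁵ eg⁰ gives -2.0Δo = -694 kJ/mol, but forming 2 extra pairs costs 2P = 464 kJ/mol, so E(LS) = -694 + 464 = -230 kJ/mol.
Thus E(LS) − E(HS) = -230 kJ/mol.

-230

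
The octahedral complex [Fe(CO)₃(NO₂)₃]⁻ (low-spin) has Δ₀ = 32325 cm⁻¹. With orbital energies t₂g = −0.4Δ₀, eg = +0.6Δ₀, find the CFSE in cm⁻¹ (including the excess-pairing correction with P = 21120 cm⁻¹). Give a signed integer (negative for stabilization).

Ligand charges: 3×(+0) from CO and 3×(-1) from NO₂⁻ sum to -3; with overall charge -1, Fe is +2.
Group 8 minus oxidation state +2 gives a d⁶ configuration for Fe²⁺.
The d⁶ electrons fill as t₂g⁶ eg⁰.
CFSE(orbital) = 6×(-0.4Δ₀) + 0×(0.6Δ₀) = -2.4Δ₀; with Δ₀ = 32325 cm⁻¹ that is -77580 cm⁻¹.
Relative to high-spin t₂g⁴ eg² (1 paired), the low-spin configuration has 2 additional pairs, contributing +2 × 21120 = +42240 cm⁻¹.
Combining: -77580 + 42240 = -35340 cm⁻¹.

-35340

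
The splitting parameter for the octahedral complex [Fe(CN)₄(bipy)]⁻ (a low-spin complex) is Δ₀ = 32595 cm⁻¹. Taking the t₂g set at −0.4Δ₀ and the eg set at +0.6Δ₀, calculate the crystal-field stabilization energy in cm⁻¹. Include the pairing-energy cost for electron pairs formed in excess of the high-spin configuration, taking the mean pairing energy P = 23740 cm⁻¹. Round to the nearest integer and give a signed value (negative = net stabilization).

Ligand charges: 4×(-1) from CN⁻ and 1×(+0) from bipy sum to -4; with overall charge -1, Fe is +3.
Group 8 minus oxidation state +3 gives a d⁵ configuration for Fe³⁺.
The d⁵ electrons fill as t₂g⁵ eg⁰.
The orbital stabilization is -2.0Δ₀ = -2.0 × 32595 = -65190 cm⁻¹.
Pairing penalty: 2 pairs vs 0 in the high-spin reference → 2 extra × P = 47480 cm⁻¹.
Net CFSE = -65190 + 47480 = -17710 cm⁻¹.

-17710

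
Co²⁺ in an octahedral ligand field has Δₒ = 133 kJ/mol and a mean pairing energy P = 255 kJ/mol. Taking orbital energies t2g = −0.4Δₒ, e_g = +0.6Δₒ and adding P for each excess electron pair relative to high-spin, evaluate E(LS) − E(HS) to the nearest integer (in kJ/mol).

122

Co sits in group 9; removing 2 electrons leaves Co²⁺ with 9 − 2 = 7 d electrons.
High-spin d⁷ fills as t2g^5 e_g^2 with CFSE 5(−0.4) + 2(+0.6) = -0.8Δₒ = -106 kJ/mol.
Low-spin: t2g^6 e_g^1, orbital CFSE = -1.8Δₒ = -239 kJ/mol; plus 1 excess pair × P = +255 kJ/mol; total 16 kJ/mol.
E(LS) − E(HS) = 16 − (-106) = 122 kJ/mol.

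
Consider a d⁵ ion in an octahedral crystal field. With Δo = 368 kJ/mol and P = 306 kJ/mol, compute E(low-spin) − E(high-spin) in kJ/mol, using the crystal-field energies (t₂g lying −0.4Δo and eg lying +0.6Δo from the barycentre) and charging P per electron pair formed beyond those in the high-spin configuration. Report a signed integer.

-124

In the high-spin limit (t₂g³ eg²) the orbital term is 0.0Δo = 0 kJ/mol, with no excess pairing.
Low-spin t₂g⁵ eg⁰ gives -2.0Δo = -736 kJ/mol, but forming 2 extra pairs costs 2P = 612 kJ/mol, so E(LS) = -736 + 612 = -124 kJ/mol.
The difference is -124 − (0) = -124 kJ/mol, so low-spin lies lower.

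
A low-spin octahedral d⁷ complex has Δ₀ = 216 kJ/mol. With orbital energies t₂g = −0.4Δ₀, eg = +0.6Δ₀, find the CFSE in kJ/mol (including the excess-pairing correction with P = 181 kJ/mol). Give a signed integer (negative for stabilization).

-208

The d⁷ electrons fill as t₂g⁶ eg¹.
CFSE(orbital) = 6×(-0.4Δ₀) + 1×(0.6Δ₀) = -1.8Δ₀; with Δ₀ = 216 kJ/mol that is -389 kJ/mol.
Relative to high-spin t₂g⁵ eg² (2 paired), the low-spin configuration has 1 additional pair, contributing +1 × 181 = +181 kJ/mol.
Overall CFSE = -389 + 181 = -208 kJ/mol.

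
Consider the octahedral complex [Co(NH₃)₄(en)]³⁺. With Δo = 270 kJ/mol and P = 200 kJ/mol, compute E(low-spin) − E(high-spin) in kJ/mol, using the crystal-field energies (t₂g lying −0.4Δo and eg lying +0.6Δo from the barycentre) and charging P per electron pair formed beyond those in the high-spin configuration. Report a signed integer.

-140

Ligand charges: 4×(+0) from NH₃ and 1×(+0) from en sum to +0; with overall charge +3, Co is +3.
Co sits in group 9; removing 3 electrons leaves Co³⁺ with 9 − 3 = 6 d electrons.
High-spin d⁶ fills as t₂g⁴ eg² with CFSE 4(−0.4) + 2(+0.6) = -0.4Δo = -108 kJ/mol.
For low-spin the configuration is t₂g⁶ eg⁰: orbital energy -2.4 × 270 = -648 kJ/mol, and 2 additional pairs relative to high-spin add 400 kJ/mol, giving -248 kJ/mol.
E(LS) − E(HS) = -248 − (-108) = -140 kJ/mol.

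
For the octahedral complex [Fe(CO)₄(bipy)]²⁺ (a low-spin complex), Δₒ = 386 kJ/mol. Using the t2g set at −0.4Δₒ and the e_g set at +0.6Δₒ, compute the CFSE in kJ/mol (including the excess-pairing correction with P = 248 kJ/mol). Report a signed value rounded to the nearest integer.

Ligand charges: 4×(+0) from CO and 1×(+0) from bipy sum to +0; with overall charge +2, Fe is +2.
Fe is in group 8, so Fe²⁺ is d⁶ (8 − 2 = 6).
Configuration: t2g^6 e_g^0.
CFSE(orbital) = 6×(-0.4Δₒ) + 0×(0.6Δₒ) = -2.4Δₒ; with Δₒ = 386 kJ/mol that is -926 kJ/mol.
Relative to high-spin t2g^4 e_g^2 (1 paired), the low-spin configuration has 2 additional pairs, contributing +2 × 248 = +496 kJ/mol.
Net CFSE = -926 + 496 = -430 kJ/mol.

-430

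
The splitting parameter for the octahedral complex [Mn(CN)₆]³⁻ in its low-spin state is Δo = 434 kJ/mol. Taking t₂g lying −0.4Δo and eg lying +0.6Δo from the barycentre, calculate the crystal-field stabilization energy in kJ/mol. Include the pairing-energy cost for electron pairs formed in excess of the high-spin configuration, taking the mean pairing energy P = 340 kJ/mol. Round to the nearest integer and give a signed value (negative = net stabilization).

Each CN⁻ contributes -1; 6 × (-1) = -6. With overall charge -3, Mn is in the +3 oxidation state.
Mn sits in group 7; removing 3 electrons leaves Mn³⁺ with 7 − 3 = 4 d electrons.
The d⁴ electrons fill as t₂g⁴ eg⁰.
CFSE(orbital) = 4×(-0.4Δo) + 0×(0.6Δo) = -1.6Δo; with Δo = 434 kJ/mol that is -694 kJ/mol.
Relative to high-spin t₂g³ eg¹ (0 paired), the low-spin configuration has 1 additional pair, contributing +1 × 340 = +340 kJ/mol.
Net CFSE = -694 + 340 = -354 kJ/mol.

-354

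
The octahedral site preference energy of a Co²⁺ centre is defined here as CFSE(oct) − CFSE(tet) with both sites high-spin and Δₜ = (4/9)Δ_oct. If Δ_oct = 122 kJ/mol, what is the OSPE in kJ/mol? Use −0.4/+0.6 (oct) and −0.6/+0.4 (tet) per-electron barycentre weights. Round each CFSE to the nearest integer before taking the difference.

-33

Co²⁺: group 9, so d-count = 9 − 2 = 7.
Octahedral high-spin t₂g⁵ eg²: CFSE = -0.8 × 122 = -98 kJ/mol.
Tetrahedral e⁴ t₂³ gives -1.2Δₜ = -1.2 × (4/9) × 122 = -65 kJ/mol.
Subtracting, OSPE = -98 − (-65) = -33 kJ/mol.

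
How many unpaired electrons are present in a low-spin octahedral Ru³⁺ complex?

Ru is in group 8, so Ru³⁺ is d⁵ (8 − 3 = 5).
Configuration: t₂g⁵ eg⁰, giving 1 unpaired electron.

1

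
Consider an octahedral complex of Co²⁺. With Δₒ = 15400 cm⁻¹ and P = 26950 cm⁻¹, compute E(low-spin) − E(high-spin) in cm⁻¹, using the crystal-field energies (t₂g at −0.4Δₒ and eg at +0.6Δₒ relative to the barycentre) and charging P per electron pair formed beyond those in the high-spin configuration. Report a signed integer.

Co is in group 9, so Co²⁺ is d⁷ (9 − 2 = 7).
High-spin: t₂g⁵ eg², CFSE = -0.8Δₒ = -12320 cm⁻¹.
Low-spin: t₂g⁶ eg¹, orbital CFSE = -1.8Δₒ = -27720 cm⁻¹; plus 1 excess pair × P = +26950 cm⁻¹; total -770 cm⁻¹.
Thus E(LS) − E(HS) = 11550 cm⁻¹.

11550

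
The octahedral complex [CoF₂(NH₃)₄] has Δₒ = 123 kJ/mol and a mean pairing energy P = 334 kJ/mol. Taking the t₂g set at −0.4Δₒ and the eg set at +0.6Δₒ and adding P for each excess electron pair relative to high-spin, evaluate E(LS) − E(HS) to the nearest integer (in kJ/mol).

211

Ligand charges: 2×(-1) from F⁻ and 4×(+0) from NH₃ sum to -2; with overall charge +0, Co is +2.
Co²⁺: group 9, so d-count = 9 − 2 = 7.
High-spin d⁷ fills as t₂g⁵ eg² with CFSE 5(−0.4) + 2(+0.6) = -0.8Δₒ = -98 kJ/mol.
For low-spin the configuration is t₂g⁶ eg¹: orbital energy -1.8 × 123 = -221 kJ/mol, and 1 additional pair relative to high-spin adds 334 kJ/mol, giving 113 kJ/mol.
E(LS) − E(HS) = 113 − (-98) = 211 kJ/mol.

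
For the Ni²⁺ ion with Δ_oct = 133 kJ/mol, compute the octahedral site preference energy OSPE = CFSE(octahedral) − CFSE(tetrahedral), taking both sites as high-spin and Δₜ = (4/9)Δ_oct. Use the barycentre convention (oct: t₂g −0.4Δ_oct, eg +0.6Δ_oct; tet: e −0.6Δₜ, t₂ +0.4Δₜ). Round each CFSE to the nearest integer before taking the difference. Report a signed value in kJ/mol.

-113

Ni is in group 10, so Ni²⁺ is d⁸ (10 − 2 = 8).
Octahedral high-spin t2g^6 e_g^2: CFSE = -1.2 × 133 = -160 kJ/mol.
In a tetrahedral site the filling is e^4 t2^4: CFSE(tet) = -0.8Δₜ = -0.8 × (4/9)(133) = -47 kJ/mol.
OSPE = -160 − (-47) = -113 kJ/mol.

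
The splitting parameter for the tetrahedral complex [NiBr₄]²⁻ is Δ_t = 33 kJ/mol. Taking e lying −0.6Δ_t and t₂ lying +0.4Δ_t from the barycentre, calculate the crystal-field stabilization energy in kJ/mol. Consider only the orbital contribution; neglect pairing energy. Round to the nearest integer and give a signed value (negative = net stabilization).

Each Br⁻ contributes -1; 4 × (-1) = -4. With overall charge -2, Ni is in the +2 oxidation state.
Ni is in group 10, so Ni²⁺ is d⁸ (10 − 2 = 8).
Tetrahedral fields are weak (Δₜ ≈ 4/9 Δₒ), so electrons fill high-spin.
Electron filling gives e⁴ t₂⁴.
Orbital CFSE = 4(-0.6) + 4(0.4) = -0.8Δ_t = -0.8 × 33 = -26 kJ/mol.

-26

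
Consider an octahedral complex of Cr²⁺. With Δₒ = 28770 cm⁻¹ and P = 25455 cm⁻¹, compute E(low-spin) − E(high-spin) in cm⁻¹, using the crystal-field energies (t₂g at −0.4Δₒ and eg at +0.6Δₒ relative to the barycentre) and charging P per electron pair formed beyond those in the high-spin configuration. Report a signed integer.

Cr²⁺: group 6, so d-count = 6 − 2 = 4.
In the high-spin limit (t₂g³ eg¹) the orbital term is -0.6Δₒ = -17262 cm⁻¹, with no excess pairing.
For low-spin the configuration is t₂g⁴ eg⁰: orbital energy -1.6 × 28770 = -46032 cm⁻¹, and 1 additional pair relative to high-spin adds 25455 cm⁻¹, giving -20577 cm⁻¹.
Thus E(LS) − E(HS) = -3315 cm⁻¹.

-3315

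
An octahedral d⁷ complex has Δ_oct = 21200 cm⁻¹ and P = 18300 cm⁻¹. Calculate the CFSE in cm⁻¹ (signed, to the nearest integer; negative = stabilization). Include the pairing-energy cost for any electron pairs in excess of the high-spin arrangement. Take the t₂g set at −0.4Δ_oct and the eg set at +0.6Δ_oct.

Δ_oct > P, so pairing is preferred: the ground state is low-spin.
Configuration: t₂g⁶ eg¹.
Orbital CFSE = -1.8Δ_oct = -1.8 × 21200 = -38160 cm⁻¹.
Excess pairs vs high-spin: 3 − 2 = 1; pairing cost = +18300 cm⁻¹.
Net CFSE = -38160 + 18300 = -19860 cm⁻¹.

-19860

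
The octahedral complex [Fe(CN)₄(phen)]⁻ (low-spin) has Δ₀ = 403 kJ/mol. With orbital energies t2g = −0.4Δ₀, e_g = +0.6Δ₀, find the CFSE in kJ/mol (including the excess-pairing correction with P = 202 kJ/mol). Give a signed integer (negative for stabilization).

Ligand charges: 4×(-1) from CN⁻ and 1×(+0) from phen sum to -4; with overall charge -1, Fe is +3.
Fe is in group 8, so Fe³⁺ is d⁵ (8 − 3 = 5).
The d⁵ electrons fill as t2g^5 e_g^0.
CFSE(orbital) = 5×(-0.4Δ₀) + 0×(0.6Δ₀) = -2.0Δ₀; with Δ₀ = 403 kJ/mol that is -806 kJ/mol.
Relative to high-spin t2g^3 e_g^2 (0 paired), the low-spin configuration has 2 additional pairs, contributing +2 × 202 = +404 kJ/mol.
Overall CFSE = -806 + 404 = -402 kJ/mol.

-402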